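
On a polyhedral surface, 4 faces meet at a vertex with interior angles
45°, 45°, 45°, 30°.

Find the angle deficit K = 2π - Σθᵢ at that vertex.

Sum of angles = 165°. K = 360° - 165° = 195°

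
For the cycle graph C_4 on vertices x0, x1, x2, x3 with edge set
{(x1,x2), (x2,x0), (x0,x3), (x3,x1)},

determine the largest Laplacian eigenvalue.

The cycle graph C_n has Laplacian eigenvalues λ_k = 2 − 2cos(2πk/n), k = 0, 1, …, n−1. Here n = 4:
k=0: 2 − 2cos(0) = 0.0; k=1: 2 − 2cos(π/2) = 2.0; k=2: 2 − 2cos(π) = 4.0; k=3: 2 − 2cos(3π/2) = 2.0.
Laplacian eigenvalues: [0.0, 2.0, 2.0, 4.0]. Largest eigenvalue (spectral radius) = 4.0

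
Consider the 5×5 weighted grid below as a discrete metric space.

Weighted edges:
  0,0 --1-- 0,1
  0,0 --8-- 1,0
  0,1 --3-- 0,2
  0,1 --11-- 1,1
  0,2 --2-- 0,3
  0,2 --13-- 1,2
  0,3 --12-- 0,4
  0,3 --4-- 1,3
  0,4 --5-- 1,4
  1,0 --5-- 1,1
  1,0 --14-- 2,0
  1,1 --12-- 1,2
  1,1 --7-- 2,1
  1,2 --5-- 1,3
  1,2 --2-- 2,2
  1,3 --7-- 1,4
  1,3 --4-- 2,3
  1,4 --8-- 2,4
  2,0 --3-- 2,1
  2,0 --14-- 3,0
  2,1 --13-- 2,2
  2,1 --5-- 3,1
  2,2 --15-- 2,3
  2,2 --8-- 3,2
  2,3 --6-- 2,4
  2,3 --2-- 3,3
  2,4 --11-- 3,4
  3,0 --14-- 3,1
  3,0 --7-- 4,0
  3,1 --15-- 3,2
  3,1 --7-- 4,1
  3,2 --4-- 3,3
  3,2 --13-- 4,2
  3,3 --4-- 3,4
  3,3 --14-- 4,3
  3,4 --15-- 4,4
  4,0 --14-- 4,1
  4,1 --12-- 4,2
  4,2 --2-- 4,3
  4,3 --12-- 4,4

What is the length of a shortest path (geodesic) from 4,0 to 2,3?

Shortest path: 4,0 → 3,0 → 3,1 → 3,2 → 3,3 → 2,3, total weight = 42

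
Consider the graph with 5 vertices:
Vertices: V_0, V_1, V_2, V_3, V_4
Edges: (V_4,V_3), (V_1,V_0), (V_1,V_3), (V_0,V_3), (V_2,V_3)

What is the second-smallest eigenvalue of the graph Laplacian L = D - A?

Degrees: deg(V_0) = 2, deg(V_1) = 2, deg(V_2) = 1, deg(V_3) = 4, deg(V_4) = 1.
L = D − A with rows/columns ordered (V_0, V_1, V_2, V_3, V_4):
  [ 2, -1,  0, -1,  0]
  [-1,  2,  0, -1,  0]
  [ 0,  0,  1, -1,  0]
  [-1, -1, -1,  4, -1]
  [ 0,  0,  0, -1,  1]
Characteristic polynomial: det(λI − L) = λ(λ − 1)²(λ − 3)(λ − 5).
Roots: λ = 0; (λ − 1) = 0 ⇒ λ = 1 (multiplicity 2); (λ − 3) = 0 ⇒ λ = 3; (λ − 5) = 0 ⇒ λ = 5.
(Check: the roots sum (with multiplicity) to 10, matching trace L = Σdeg = 2·5 = 10.)
Laplacian eigenvalues: [0.0, 1.0, 1.0, 3.0, 5.0]. Algebraic connectivity (smallest non-zero eigenvalue) = 1.0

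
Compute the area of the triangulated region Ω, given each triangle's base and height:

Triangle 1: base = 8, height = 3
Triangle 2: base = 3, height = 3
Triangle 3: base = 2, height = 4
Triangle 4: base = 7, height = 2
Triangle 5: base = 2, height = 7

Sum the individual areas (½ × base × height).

(1/2)×8×3 + (1/2)×3×3 + (1/2)×2×4 + (1/2)×7×2 + (1/2)×2×7 = 34.5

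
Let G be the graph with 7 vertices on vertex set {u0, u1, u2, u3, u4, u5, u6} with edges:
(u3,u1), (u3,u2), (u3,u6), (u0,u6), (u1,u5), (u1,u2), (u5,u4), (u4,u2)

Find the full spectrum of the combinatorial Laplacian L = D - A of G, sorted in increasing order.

Degrees: deg(u0) = 1, deg(u1) = 3, deg(u2) = 3, deg(u3) = 3, deg(u4) = 2, deg(u5) = 2, deg(u6) = 2.
L = D − A with rows/columns ordered (u0, u1, u2, u3, u4, u5, u6):
  [ 1,  0,  0,  0,  0,  0, -1]
  [ 0,  3, -1, -1,  0, -1,  0]
  [ 0, -1,  3, -1, -1,  0,  0]
  [ 0, -1, -1,  3,  0,  0, -1]
  [ 0,  0, -1,  0,  2, -1,  0]
  [ 0, -1,  0,  0, -1,  2,  0]
  [-1,  0,  0, -1,  0,  0,  2]
Characteristic polynomial: det(λI − L) = λ(λ² − 3λ + 1)(λ² − 6λ + 7)(λ² − 7λ + 11).
Roots: λ = 0; (λ² − 3λ + 1) = 0 ⇒ λ = (3 ± √5)/2 ≈ 0.382, 2.618; (λ² − 6λ + 7) = 0 ⇒ λ = 3 ± √2 ≈ 1.5858, 4.4142; (λ² − 7λ + 11) = 0 ⇒ λ = (7 ± √5)/2 ≈ 2.382, 4.618.
(Check: the roots sum (with multiplicity) to 16, matching trace L = Σdeg = 2·8 = 16.)
Laplacian eigenvalues (increasing order): [0.0, 0.382, 1.5858, 2.382, 2.618, 4.4142, 4.618]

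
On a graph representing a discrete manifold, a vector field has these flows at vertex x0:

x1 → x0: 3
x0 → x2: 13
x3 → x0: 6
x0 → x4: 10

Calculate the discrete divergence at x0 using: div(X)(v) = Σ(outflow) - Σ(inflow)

Divergence = sum of outgoing flows = (-3) + 13 + (-6) + 10 = 14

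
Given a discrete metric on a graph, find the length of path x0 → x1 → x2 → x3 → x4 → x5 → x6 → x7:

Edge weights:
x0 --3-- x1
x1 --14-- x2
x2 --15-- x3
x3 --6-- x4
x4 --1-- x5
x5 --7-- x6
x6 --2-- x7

Arc length = 3 + 14 + 15 + 6 + 1 + 7 + 2 = 48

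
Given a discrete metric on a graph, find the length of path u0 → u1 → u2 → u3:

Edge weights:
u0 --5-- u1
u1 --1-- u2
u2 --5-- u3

Arc length = 5 + 1 + 5 = 11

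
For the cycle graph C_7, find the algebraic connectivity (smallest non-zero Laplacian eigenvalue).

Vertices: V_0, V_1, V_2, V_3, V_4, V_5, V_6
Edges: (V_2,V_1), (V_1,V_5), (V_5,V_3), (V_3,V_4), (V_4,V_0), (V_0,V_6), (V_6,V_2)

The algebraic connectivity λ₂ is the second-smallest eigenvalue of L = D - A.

The cycle graph C_n has Laplacian eigenvalues λ_k = 2 − 2cos(2πk/n), k = 0, 1, …, n−1. Here n = 7:
k=0: 2 − 2cos(0) = 0.0; k=1: 2 − 2cos(2π/7) = 0.753; k=2: 2 − 2cos(4π/7) = 2.445; k=3: 2 − 2cos(6π/7) = 3.8019; k=4: 2 − 2cos(8π/7) = 3.8019; k=5: 2 − 2cos(10π/7) = 2.445; k=6: 2 − 2cos(12π/7) = 0.753.
Laplacian eigenvalues: [0.0, 0.753, 0.753, 2.445, 2.445, 3.8019, 3.8019]. Algebraic connectivity (smallest non-zero eigenvalue) = 0.753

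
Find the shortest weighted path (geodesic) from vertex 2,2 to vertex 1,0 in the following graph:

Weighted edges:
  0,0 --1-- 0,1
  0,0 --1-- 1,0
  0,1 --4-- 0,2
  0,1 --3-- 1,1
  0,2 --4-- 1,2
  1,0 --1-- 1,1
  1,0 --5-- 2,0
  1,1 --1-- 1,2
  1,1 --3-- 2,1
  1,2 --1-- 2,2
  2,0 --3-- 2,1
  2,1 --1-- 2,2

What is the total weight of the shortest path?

Shortest path: 2,2 → 1,2 → 1,1 → 1,0, total weight = 3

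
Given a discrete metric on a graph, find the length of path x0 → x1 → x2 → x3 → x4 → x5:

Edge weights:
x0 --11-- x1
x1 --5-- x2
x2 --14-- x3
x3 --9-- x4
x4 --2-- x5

Arc length = 11 + 5 + 14 + 9 + 2 = 41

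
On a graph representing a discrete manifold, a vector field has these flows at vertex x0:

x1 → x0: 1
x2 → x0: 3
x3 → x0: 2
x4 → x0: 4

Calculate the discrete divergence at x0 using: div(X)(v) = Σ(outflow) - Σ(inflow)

Divergence = sum of outgoing flows = (-1) + (-3) + (-2) + (-4) = -10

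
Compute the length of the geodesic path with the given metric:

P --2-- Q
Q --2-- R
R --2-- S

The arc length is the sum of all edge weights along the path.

Arc length = 2 + 2 + 2 = 6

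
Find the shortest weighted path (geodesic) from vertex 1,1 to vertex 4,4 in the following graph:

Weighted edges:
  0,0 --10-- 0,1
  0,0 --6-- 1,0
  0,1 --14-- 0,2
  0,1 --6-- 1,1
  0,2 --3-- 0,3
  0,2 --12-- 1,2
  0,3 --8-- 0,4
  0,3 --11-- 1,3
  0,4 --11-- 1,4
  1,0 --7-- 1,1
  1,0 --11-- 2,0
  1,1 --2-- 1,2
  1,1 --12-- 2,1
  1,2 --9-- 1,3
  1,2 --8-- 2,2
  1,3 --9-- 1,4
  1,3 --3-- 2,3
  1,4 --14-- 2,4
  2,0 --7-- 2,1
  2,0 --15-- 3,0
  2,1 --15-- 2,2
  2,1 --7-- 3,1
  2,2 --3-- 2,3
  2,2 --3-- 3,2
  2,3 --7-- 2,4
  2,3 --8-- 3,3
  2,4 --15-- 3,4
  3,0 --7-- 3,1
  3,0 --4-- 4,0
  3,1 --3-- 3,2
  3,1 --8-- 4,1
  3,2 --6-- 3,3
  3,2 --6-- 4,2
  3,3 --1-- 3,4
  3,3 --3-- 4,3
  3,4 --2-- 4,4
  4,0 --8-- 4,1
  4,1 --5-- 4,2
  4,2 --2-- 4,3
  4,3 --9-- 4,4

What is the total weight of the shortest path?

Shortest path: 1,1 → 1,2 → 2,2 → 3,2 → 3,3 → 3,4 → 4,4, total weight = 22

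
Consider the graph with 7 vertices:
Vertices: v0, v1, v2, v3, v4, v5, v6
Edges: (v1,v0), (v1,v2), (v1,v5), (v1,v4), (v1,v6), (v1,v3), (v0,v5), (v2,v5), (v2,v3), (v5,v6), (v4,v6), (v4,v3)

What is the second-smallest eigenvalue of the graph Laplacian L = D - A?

Degrees: deg(v0) = 2, deg(v1) = 6, deg(v2) = 3, deg(v3) = 3, deg(v4) = 3, deg(v5) = 4, deg(v6) = 3.
L = D − A with rows/columns ordered (v0, v1, v2, v3, v4, v5, v6):
  [ 2, -1,  0,  0,  0, -1,  0]
  [-1,  6, -1, -1, -1, -1, -1]
  [ 0, -1,  3, -1,  0, -1,  0]
  [ 0, -1, -1,  3, -1,  0,  0]
  [ 0, -1,  0, -1,  3,  0, -1]
  [-1, -1, -1,  0,  0,  4, -1]
  [ 0, -1,  0,  0, -1, -1,  3]
Characteristic polynomial: det(λI − L) = λ(λ² − 7λ + 9)(λ² − 7λ + 11)(λ − 3)(λ − 7).
Roots: λ = 0; (λ² − 7λ + 9) = 0 ⇒ λ = (7 ± √13)/2 ≈ 1.6972, 5.3028; (λ² − 7λ + 11) = 0 ⇒ λ = (7 ± √5)/2 ≈ 2.382, 4.618; (λ − 3) = 0 ⇒ λ = 3; (λ − 7) = 0 ⇒ λ = 7.
(Check: the roots sum (with multiplicity) to 24, matching trace L = Σdeg = 2·12 = 24.)
Laplacian eigenvalues: [0.0, 1.6972, 2.382, 3.0, 4.618, 5.3028, 7.0]. Algebraic connectivity (smallest non-zero eigenvalue) = 1.6972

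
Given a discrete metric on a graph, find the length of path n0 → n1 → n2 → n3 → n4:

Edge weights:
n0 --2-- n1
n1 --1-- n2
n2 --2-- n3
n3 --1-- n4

Arc length = 2 + 1 + 2 + 1 = 6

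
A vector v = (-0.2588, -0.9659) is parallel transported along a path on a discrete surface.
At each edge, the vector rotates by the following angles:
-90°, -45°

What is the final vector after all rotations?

Total rotation: (-90°) + (-45°) = -135°. Final vector: (-0.5000, 0.8660)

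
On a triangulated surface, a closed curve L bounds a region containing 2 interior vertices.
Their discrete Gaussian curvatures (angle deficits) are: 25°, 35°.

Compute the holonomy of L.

Holonomy = total enclosed curvature = 25° + 35° = 60°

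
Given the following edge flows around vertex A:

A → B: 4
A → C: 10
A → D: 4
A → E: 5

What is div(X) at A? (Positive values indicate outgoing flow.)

Divergence = sum of outgoing flows = 4 + 10 + 4 + 5 = 23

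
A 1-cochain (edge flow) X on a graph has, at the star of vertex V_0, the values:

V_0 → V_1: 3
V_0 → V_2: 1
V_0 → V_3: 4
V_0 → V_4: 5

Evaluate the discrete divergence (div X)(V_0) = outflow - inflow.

Divergence = sum of outgoing flows = 3 + 1 + 4 + 5 = 13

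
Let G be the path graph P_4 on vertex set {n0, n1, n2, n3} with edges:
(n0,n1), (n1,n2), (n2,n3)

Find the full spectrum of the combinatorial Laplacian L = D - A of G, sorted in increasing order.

The path graph P_n has Laplacian eigenvalues λ_k = 2 − 2cos(kπ/n), k = 0, 1, …, n−1. Here n = 4:
k=0: 2 − 2cos(0) = 0.0; k=1: 2 − 2cos(π/4) = 0.5858; k=2: 2 − 2cos(π/2) = 2.0; k=3: 2 − 2cos(3π/4) = 3.4142.
Laplacian eigenvalues (increasing order): [0.0, 0.5858, 2.0, 3.4142]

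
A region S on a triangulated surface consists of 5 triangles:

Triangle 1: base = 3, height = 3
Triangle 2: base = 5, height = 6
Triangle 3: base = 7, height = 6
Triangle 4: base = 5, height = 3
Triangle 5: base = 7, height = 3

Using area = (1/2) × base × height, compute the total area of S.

(1/2)×3×3 + (1/2)×5×6 + (1/2)×7×6 + (1/2)×5×3 + (1/2)×7×3 = 58.5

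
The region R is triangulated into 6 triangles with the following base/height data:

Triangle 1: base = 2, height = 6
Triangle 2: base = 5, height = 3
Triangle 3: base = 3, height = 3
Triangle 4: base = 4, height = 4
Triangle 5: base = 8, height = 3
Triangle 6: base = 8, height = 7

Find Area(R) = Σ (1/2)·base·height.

(1/2)×2×6 + (1/2)×5×3 + (1/2)×3×3 + (1/2)×4×4 + (1/2)×8×3 + (1/2)×8×7 = 66.0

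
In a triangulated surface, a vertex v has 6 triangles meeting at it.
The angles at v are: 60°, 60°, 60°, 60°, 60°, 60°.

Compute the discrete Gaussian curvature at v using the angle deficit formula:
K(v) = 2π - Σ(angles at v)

Sum of angles = 360°. K = 360° - 360° = 0°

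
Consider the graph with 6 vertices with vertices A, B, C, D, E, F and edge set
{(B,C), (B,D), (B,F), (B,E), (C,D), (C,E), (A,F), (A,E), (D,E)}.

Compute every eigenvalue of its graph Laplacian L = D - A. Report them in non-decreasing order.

Degrees: deg(A) = 2, deg(B) = 4, deg(C) = 3, deg(D) = 3, deg(E) = 4, deg(F) = 2.
L = D − A with rows/columns ordered (A, B, C, D, E, F):
  [ 2,  0,  0,  0, -1, -1]
  [ 0,  4, -1, -1, -1, -1]
  [ 0, -1,  3, -1, -1,  0]
  [ 0, -1, -1,  3, -1,  0]
  [-1, -1, -1, -1,  4,  0]
  [-1, -1,  0,  0,  0,  2]
Characteristic polynomial: det(λI − L) = λ(λ² − 6λ + 6)(λ² − 8λ + 14)(λ − 4).
Roots: λ = 0; (λ² − 6λ + 6) = 0 ⇒ λ = 3 ± √3 ≈ 1.2679, 4.7321; (λ² − 8λ + 14) = 0 ⇒ λ = 4 ± √2 ≈ 2.5858, 5.4142; (λ − 4) = 0 ⇒ λ = 4.
(Check: the roots sum (with multiplicity) to 18, matching trace L = Σdeg = 2·9 = 18.)
Laplacian eigenvalues (increasing order): [0.0, 1.2679, 2.5858, 4.0, 4.7321, 5.4142]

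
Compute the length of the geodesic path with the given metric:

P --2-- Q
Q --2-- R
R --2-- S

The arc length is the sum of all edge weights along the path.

Arc length = 2 + 2 + 2 = 6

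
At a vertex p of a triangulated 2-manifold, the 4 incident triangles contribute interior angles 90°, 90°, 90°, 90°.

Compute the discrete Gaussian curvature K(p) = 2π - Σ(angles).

Sum of angles = 360°. K = 360° - 360° = 0°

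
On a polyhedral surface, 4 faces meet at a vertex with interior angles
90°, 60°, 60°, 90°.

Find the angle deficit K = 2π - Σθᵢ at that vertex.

Sum of angles = 300°. K = 360° - 300° = 60°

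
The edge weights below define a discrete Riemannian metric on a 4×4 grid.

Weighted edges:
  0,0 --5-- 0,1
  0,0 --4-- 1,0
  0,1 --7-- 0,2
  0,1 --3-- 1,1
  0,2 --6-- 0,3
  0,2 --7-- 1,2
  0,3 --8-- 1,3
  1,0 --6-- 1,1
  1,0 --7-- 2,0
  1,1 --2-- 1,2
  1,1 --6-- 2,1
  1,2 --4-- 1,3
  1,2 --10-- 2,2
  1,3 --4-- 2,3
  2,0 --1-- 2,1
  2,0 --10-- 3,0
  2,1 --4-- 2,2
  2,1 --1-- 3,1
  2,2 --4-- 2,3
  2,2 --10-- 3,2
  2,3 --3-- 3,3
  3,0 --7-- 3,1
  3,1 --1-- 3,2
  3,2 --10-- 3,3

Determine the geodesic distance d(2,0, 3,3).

Shortest path: 2,0 → 2,1 → 2,2 → 2,3 → 3,3, total weight = 12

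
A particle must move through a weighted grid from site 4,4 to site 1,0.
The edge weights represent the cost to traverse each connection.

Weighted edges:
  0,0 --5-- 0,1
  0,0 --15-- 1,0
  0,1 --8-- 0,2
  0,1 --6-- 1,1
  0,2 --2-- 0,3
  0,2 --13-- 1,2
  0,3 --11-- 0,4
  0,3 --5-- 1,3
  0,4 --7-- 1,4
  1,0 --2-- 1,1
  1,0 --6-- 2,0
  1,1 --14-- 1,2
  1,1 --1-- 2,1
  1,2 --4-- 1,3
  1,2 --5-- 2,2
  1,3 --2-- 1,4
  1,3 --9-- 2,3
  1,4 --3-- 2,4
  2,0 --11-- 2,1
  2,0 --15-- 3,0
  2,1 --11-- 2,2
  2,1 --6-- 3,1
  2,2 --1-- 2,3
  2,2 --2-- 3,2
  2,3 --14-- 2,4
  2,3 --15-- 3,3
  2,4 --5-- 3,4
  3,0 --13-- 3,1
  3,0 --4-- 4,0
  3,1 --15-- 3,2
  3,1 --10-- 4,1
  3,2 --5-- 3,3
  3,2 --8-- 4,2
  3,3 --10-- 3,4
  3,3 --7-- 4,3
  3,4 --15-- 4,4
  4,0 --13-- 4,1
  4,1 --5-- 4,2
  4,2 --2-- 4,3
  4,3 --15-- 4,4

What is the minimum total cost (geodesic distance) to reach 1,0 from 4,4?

Shortest path: 4,4 → 4,3 → 4,2 → 3,2 → 2,2 → 2,1 → 1,1 → 1,0, total weight = 41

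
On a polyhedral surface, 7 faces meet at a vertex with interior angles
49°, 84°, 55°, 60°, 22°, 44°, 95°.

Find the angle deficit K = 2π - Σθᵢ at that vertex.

Sum of angles = 409°. K = 360° - 409° = -49° = -49π/180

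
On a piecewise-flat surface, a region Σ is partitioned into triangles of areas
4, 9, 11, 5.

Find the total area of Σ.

4 + 9 + 11 + 5 = 29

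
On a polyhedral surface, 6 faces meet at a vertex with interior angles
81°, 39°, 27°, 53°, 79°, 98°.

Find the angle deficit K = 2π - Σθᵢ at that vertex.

Sum of angles = 377°. K = 360° - 377° = -17° = -17π/180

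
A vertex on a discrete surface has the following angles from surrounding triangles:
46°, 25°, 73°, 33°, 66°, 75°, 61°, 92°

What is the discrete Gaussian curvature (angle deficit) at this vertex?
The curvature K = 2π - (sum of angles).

Sum of angles = 471°. K = 360° - 471° = -111° = -37π/60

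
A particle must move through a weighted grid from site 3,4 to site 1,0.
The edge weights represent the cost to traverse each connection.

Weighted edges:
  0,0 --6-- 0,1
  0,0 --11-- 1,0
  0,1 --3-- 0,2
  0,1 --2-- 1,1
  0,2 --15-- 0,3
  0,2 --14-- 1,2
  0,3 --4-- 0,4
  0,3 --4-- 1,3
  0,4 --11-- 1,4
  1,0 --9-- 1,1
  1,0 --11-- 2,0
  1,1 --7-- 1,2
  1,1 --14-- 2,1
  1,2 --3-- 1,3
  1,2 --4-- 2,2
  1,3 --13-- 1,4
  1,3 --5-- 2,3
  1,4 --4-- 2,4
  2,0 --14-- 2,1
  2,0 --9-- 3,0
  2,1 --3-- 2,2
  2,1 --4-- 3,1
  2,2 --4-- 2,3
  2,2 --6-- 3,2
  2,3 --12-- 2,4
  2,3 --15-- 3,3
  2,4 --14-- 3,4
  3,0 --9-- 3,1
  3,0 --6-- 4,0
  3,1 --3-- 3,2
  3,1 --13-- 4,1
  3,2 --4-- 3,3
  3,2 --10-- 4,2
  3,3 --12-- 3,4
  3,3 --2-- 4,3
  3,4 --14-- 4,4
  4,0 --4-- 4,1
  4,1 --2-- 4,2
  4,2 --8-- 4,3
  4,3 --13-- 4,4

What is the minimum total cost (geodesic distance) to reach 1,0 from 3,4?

Shortest path: 3,4 → 3,3 → 3,2 → 2,2 → 1,2 → 1,1 → 1,0, total weight = 42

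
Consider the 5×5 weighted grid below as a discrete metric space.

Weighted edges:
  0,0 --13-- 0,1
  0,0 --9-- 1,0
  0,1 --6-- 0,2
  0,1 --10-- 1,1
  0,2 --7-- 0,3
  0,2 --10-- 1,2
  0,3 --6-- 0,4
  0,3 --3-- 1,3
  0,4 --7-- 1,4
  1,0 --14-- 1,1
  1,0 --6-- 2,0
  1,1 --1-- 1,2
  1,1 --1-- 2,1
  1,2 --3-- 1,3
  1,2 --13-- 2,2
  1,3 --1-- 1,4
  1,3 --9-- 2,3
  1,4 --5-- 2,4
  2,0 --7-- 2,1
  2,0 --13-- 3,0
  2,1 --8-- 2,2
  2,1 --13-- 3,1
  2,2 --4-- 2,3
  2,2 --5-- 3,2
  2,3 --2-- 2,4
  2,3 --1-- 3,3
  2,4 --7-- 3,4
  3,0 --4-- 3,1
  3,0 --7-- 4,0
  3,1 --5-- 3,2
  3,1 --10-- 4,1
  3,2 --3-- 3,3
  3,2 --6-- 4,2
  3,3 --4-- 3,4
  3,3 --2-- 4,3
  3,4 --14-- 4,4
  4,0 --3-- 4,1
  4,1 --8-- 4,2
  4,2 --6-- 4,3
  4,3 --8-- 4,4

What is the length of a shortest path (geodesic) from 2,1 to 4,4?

Shortest path: 2,1 → 2,2 → 2,3 → 3,3 → 4,3 → 4,4, total weight = 23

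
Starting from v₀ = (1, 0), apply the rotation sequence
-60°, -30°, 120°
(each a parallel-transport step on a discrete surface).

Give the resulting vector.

Total rotation: (-60°) + (-30°) + 120° = 30°. Final vector: (0.8660, 0.5000)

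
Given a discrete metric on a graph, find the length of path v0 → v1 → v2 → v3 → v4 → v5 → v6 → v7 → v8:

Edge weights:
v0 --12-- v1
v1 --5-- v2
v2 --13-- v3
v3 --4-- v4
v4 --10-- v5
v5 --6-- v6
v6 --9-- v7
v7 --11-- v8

Arc length = 12 + 5 + 13 + 4 + 10 + 6 + 9 + 11 = 70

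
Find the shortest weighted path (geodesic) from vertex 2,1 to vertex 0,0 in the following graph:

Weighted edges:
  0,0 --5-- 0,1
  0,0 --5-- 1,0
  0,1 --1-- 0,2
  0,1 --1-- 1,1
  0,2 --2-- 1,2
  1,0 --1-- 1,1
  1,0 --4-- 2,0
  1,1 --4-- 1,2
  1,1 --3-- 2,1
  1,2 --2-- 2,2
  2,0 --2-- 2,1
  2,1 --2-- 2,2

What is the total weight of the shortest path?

Shortest path: 2,1 → 1,1 → 0,1 → 0,0, total weight = 9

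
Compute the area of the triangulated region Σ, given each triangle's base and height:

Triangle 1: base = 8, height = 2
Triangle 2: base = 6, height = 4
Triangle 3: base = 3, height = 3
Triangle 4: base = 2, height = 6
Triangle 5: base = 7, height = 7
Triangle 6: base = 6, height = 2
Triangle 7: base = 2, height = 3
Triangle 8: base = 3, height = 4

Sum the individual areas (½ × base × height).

(1/2)×8×2 + (1/2)×6×4 + (1/2)×3×3 + (1/2)×2×6 + (1/2)×7×7 + (1/2)×6×2 + (1/2)×2×3 + (1/2)×3×4 = 70.0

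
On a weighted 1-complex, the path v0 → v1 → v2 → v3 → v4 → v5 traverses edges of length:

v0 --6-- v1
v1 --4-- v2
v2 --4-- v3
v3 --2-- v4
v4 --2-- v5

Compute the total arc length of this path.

Arc length = 6 + 4 + 4 + 2 + 2 = 18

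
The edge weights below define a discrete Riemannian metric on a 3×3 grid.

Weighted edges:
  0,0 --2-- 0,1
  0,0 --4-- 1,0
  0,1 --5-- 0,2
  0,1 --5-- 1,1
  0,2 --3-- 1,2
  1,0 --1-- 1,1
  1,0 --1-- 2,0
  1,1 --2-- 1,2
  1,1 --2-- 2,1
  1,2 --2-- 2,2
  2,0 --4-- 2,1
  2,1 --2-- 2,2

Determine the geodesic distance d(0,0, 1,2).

Shortest path: 0,0 → 1,0 → 1,1 → 1,2, total weight = 7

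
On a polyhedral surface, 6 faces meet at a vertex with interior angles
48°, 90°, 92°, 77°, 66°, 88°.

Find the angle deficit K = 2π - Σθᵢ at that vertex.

Sum of angles = 461°. K = 360° - 461° = -101° = -101π/180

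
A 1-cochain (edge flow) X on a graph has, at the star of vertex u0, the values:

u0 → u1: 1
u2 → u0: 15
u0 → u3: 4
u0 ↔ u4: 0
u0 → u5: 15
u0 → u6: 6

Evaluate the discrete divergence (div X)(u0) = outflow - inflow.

Divergence = sum of outgoing flows = 1 + (-15) + 4 + 0 + 15 + 6 = 11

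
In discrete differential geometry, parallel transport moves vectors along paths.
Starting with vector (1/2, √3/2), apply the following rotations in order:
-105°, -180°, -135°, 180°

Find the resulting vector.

Total rotation: (-105°) + (-180°) + (-135°) + 180° = -240° ≡ 120° (mod 360°). Final vector: (-1, 0)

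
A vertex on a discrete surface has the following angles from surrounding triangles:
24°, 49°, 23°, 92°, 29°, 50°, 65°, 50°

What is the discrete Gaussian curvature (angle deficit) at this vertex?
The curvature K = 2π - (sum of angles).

Sum of angles = 382°. K = 360° - 382° = -22° = -11π/90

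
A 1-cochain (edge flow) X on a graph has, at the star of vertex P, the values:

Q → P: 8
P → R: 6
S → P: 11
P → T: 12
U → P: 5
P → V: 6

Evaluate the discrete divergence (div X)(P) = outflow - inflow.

Divergence = sum of outgoing flows = (-8) + 6 + (-11) + 12 + (-5) + 6 = 0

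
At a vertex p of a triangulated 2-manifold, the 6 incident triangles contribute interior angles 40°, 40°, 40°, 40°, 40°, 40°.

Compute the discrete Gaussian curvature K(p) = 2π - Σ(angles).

Sum of angles = 240°. K = 360° - 240° = 120° = 2π/3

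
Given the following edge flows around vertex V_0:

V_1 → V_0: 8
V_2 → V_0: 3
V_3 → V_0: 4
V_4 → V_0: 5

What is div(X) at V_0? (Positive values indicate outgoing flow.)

Divergence = sum of outgoing flows = (-8) + (-3) + (-4) + (-5) = -20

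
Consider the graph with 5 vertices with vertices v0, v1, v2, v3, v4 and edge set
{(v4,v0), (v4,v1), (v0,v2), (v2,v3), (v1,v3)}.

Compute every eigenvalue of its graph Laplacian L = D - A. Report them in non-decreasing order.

Degrees: deg(v0) = 2, deg(v1) = 2, deg(v2) = 2, deg(v3) = 2, deg(v4) = 2.
L = D − A with rows/columns ordered (v0, v1, v2, v3, v4):
  [ 2,  0, -1,  0, -1]
  [ 0,  2,  0, -1, -1]
  [-1,  0,  2, -1,  0]
  [ 0, -1, -1,  2,  0]
  [-1, -1,  0,  0,  2]
Characteristic polynomial: det(λI − L) = λ(λ² − 5λ + 5)².
Roots: λ = 0; (λ² − 5λ + 5) = 0 ⇒ λ = (5 ± √5)/2 ≈ 1.382, 3.618 (multiplicity 2).
(Check: the roots sum (with multiplicity) to 10, matching trace L = Σdeg = 2·5 = 10.)
Laplacian eigenvalues (increasing order): [0.0, 1.382, 1.382, 3.618, 3.618]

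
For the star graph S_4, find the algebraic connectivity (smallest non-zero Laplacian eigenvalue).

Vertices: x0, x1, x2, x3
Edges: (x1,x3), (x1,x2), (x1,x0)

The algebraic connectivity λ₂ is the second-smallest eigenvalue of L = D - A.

The star S_4 is the complete bipartite graph K_{1,3} (one hub of degree 3, 3 leaves of degree 1). The Laplacian spectrum of K_{p,q} is 0, p (multiplicity q−1), q (multiplicity p−1), p+q. With p = 1, q = 3: 0 once, 1 with multiplicity 2, and 4 once. (Check: trace L = sum of degrees = 6 = 2·1 + 4.)
Laplacian eigenvalues: [0.0, 1.0, 1.0, 4.0]. Algebraic connectivity (smallest non-zero eigenvalue) = 1.0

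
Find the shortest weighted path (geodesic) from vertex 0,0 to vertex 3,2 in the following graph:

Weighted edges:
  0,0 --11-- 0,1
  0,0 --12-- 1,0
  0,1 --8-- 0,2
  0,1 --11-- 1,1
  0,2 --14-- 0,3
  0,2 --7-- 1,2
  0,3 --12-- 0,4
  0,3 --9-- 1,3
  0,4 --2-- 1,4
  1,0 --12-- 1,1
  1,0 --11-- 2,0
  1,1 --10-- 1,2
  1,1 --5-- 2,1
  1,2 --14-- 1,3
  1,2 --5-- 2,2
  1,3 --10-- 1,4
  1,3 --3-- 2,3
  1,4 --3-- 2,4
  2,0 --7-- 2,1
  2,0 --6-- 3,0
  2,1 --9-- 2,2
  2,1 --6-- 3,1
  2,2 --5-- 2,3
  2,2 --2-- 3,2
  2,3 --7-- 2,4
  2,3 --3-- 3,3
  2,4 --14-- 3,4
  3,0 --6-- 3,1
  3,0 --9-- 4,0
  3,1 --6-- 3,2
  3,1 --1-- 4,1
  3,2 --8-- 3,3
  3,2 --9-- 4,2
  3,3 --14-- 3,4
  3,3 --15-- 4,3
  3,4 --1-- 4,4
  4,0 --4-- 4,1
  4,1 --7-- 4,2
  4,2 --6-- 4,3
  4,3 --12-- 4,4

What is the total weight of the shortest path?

Shortest path: 0,0 → 0,1 → 0,2 → 1,2 → 2,2 → 3,2, total weight = 33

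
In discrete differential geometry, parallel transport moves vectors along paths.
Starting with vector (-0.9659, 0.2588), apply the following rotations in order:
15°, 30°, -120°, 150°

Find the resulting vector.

Total rotation: 15° + 30° + (-120°) + 150° = 75°. Final vector: (-0.5000, -0.8660)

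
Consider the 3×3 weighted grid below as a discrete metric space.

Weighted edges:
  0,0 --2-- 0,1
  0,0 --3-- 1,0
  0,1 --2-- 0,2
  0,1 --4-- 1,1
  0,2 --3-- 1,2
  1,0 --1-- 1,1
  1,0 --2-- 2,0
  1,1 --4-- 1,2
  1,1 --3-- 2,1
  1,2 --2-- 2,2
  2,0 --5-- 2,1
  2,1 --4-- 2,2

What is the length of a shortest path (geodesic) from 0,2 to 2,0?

Shortest path: 0,2 → 0,1 → 0,0 → 1,0 → 2,0, total weight = 9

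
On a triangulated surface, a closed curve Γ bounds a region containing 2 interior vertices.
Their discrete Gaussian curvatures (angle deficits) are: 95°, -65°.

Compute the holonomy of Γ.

Holonomy = total enclosed curvature = 95° + (-65°) = 30°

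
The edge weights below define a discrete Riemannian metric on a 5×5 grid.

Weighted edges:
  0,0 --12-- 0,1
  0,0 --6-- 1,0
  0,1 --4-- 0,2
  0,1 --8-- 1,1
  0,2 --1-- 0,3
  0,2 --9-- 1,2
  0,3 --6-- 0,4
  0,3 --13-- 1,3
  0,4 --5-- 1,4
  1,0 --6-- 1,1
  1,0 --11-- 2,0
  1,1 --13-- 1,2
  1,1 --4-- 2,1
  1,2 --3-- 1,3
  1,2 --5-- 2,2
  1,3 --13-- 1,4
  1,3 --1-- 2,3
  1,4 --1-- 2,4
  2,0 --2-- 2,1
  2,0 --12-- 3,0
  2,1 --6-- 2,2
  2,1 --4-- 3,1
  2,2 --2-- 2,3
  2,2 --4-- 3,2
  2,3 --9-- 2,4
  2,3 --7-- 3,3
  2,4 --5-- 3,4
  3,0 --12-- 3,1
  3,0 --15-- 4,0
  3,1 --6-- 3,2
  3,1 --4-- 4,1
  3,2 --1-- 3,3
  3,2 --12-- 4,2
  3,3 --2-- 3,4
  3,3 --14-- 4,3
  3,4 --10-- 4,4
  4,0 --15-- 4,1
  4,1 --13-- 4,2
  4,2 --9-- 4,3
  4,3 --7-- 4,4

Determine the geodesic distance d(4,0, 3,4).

Shortest path: 4,0 → 4,1 → 3,1 → 3,2 → 3,3 → 3,4, total weight = 28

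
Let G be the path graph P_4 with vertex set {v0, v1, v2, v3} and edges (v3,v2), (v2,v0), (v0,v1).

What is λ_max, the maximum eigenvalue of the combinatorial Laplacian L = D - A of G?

The path graph P_n has Laplacian eigenvalues λ_k = 2 − 2cos(kπ/n), k = 0, 1, …, n−1. Here n = 4:
k=0: 2 − 2cos(0) = 0.0; k=1: 2 − 2cos(π/4) = 0.5858; k=2: 2 − 2cos(π/2) = 2.0; k=3: 2 − 2cos(3π/4) = 3.4142.
Laplacian eigenvalues: [0.0, 0.5858, 2.0, 3.4142]. Largest eigenvalue (spectral radius) = 3.4142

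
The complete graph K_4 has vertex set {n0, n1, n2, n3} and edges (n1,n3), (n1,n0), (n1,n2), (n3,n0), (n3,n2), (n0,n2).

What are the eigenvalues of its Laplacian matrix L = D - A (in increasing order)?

For the complete graph K_n, L = nI − J (J = all-ones matrix). J has eigenvalues n (once, eigenvector 𝟙) and 0 (multiplicity n−1), so L has eigenvalues 0 (once) and n (multiplicity n−1). Here n = 4: eigenvalue 0 once and 4 with multiplicity 3.
Laplacian eigenvalues (increasing order): [0.0, 4.0, 4.0, 4.0]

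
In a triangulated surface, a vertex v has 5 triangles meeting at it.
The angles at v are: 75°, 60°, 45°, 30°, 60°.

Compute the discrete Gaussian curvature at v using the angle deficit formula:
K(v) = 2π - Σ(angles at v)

Sum of angles = 270°. K = 360° - 270° = 90° = π/2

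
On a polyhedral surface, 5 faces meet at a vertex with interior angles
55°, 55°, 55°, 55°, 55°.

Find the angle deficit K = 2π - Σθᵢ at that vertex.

Sum of angles = 275°. K = 360° - 275° = 85°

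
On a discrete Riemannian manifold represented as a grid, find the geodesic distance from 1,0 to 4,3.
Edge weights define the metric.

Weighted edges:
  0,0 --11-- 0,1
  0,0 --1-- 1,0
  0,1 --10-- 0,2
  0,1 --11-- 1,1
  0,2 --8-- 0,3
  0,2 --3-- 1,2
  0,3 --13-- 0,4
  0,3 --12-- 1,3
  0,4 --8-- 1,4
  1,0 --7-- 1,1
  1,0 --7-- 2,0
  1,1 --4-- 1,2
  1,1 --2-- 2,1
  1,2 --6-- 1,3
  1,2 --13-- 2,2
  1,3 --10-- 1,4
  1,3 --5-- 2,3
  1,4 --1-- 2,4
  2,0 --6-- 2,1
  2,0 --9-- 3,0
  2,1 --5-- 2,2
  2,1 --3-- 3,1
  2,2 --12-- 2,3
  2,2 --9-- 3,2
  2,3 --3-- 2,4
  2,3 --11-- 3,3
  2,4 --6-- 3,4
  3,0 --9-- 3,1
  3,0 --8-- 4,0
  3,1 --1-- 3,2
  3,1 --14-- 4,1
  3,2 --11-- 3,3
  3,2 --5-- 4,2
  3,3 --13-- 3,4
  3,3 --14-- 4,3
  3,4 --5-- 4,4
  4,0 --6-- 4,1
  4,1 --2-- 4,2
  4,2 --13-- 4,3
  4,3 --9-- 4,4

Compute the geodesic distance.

Shortest path: 1,0 → 1,1 → 2,1 → 3,1 → 3,2 → 4,2 → 4,3, total weight = 31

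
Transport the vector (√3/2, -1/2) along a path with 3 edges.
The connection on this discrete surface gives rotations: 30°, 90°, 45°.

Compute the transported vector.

Total rotation: 30° + 90° + 45° = 165°. Final vector: (-0.7071, 0.7071)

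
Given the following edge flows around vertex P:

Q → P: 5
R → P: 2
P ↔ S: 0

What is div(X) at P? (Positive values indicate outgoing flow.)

Divergence = sum of outgoing flows = (-5) + (-2) + 0 = -7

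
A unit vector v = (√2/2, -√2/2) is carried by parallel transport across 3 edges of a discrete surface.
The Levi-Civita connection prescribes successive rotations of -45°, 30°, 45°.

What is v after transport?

Total rotation: (-45°) + 30° + 45° = 30°. Final vector: (0.9659, -0.2588)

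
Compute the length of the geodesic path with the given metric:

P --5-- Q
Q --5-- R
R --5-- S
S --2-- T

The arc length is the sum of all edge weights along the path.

Arc length = 5 + 5 + 5 + 2 = 17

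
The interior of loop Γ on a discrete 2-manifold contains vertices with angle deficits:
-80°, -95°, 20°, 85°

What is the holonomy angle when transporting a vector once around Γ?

Holonomy = total enclosed curvature = (-80°) + (-95°) + 20° + 85° = -70°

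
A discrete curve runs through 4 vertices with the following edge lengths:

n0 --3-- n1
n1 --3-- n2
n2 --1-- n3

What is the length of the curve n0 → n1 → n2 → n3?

Arc length = 3 + 3 + 1 = 7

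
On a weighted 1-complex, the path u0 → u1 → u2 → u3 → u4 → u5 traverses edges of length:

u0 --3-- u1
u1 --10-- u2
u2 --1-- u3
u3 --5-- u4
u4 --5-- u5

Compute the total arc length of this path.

Arc length = 3 + 10 + 1 + 5 + 5 = 24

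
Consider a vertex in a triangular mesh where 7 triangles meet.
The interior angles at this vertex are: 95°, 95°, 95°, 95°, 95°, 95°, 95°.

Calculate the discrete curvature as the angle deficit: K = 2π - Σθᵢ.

Sum of angles = 665°. K = 360° - 665° = -305° = -61π/36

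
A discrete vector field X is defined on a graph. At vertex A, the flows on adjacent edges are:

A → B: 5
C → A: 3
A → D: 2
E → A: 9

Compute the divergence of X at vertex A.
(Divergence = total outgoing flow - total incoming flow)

Divergence = sum of outgoing flows = 5 + (-3) + 2 + (-9) = -5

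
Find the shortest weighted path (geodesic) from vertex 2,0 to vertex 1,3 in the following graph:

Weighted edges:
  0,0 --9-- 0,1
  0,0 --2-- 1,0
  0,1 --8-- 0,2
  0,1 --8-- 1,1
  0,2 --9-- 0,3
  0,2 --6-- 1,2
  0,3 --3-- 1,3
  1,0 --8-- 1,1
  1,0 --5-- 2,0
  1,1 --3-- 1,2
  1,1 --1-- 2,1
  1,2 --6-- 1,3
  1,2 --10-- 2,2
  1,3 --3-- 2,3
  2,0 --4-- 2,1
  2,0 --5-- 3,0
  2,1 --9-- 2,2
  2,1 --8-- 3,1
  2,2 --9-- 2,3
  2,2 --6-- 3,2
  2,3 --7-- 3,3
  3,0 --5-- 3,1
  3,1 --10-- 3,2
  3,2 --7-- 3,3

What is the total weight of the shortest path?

Shortest path: 2,0 → 2,1 → 1,1 → 1,2 → 1,3, total weight = 14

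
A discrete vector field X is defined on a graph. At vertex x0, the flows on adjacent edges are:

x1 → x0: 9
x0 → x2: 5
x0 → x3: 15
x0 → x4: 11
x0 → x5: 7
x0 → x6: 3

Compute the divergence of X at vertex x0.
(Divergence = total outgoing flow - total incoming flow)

Divergence = sum of outgoing flows = (-9) + 5 + 15 + 11 + 7 + 3 = 32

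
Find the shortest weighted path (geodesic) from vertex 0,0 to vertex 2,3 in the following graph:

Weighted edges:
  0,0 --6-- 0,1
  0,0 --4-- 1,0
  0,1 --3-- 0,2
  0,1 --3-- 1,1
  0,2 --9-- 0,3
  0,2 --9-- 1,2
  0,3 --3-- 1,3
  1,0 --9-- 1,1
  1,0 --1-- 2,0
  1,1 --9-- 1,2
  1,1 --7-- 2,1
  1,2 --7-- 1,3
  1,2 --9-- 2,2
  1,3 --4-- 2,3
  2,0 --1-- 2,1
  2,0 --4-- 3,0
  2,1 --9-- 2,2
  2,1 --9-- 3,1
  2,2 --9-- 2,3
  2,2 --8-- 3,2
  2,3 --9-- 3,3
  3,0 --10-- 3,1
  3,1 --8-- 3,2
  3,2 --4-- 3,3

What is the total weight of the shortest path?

Shortest path: 0,0 → 1,0 → 2,0 → 2,1 → 2,2 → 2,3, total weight = 24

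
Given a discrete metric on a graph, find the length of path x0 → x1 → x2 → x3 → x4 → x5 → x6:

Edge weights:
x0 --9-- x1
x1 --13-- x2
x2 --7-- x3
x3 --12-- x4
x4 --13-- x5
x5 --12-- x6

Arc length = 9 + 13 + 7 + 12 + 13 + 12 = 66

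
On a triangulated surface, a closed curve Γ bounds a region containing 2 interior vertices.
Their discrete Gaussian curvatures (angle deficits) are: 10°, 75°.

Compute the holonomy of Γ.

Holonomy = total enclosed curvature = 10° + 75° = 85°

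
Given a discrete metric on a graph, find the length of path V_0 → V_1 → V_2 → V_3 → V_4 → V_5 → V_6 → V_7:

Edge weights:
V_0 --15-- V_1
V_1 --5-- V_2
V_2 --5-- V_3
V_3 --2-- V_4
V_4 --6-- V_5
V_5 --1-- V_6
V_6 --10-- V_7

Arc length = 15 + 5 + 5 + 2 + 6 + 1 + 10 = 44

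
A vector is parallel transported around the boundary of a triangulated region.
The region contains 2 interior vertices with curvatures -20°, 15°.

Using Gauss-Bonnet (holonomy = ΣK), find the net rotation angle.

Holonomy = total enclosed curvature = (-20°) + 15° = -5°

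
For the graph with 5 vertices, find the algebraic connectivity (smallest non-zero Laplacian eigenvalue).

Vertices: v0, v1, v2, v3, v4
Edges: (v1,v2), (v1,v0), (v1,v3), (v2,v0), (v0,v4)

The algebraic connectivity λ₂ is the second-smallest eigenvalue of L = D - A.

Degrees: deg(v0) = 3, deg(v1) = 3, deg(v2) = 2, deg(v3) = 1, deg(v4) = 1.
L = D − A with rows/columns ordered (v0, v1, v2, v3, v4):
  [ 3, -1, -1,  0, -1]
  [-1,  3, -1, -1,  0]
  [-1, -1,  2,  0,  0]
  [ 0, -1,  0,  1,  0]
  [-1,  0,  0,  0,  1]
Characteristic polynomial: det(λI − L) = λ(λ² − 5λ + 3)(λ² − 5λ + 5).
Roots: λ = 0; (λ² − 5λ + 3) = 0 ⇒ λ = (5 ± √13)/2 ≈ 0.6972, 4.3028; (λ² − 5λ + 5) = 0 ⇒ λ = (5 ± √5)/2 ≈ 1.382, 3.618.
(Check: the roots sum (with multiplicity) to 10, matching trace L = Σdeg = 2·5 = 10.)
Laplacian eigenvalues: [0.0, 0.6972, 1.382, 3.618, 4.3028]. Algebraic connectivity (smallest non-zero eigenvalue) = 0.6972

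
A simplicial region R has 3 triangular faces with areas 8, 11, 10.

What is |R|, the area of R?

8 + 11 + 10 = 29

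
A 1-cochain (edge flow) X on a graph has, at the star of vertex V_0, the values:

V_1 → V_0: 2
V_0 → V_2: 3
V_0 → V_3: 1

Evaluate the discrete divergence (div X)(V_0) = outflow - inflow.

Divergence = sum of outgoing flows = (-2) + 3 + 1 = 2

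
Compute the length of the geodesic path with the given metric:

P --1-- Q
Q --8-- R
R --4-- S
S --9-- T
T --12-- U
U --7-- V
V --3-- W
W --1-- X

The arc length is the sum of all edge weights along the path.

Arc length = 1 + 8 + 4 + 9 + 12 + 7 + 3 + 1 = 45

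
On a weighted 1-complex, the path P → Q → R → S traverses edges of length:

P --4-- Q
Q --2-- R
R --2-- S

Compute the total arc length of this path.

Arc length = 4 + 2 + 2 = 8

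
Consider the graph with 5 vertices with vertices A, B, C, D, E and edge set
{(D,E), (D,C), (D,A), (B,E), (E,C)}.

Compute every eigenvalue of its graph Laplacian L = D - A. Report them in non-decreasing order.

Degrees: deg(A) = 1, deg(B) = 1, deg(C) = 2, deg(D) = 3, deg(E) = 3.
L = D − A with rows/columns ordered (A, B, C, D, E):
  [ 1,  0,  0, -1,  0]
  [ 0,  1,  0,  0, -1]
  [ 0,  0,  2, -1, -1]
  [-1,  0, -1,  3, -1]
  [ 0, -1, -1, -1,  3]
Characteristic polynomial: det(λI − L) = λ(λ² − 5λ + 3)(λ² − 5λ + 5).
Roots: λ = 0; (λ² − 5λ + 3) = 0 ⇒ λ = (5 ± √13)/2 ≈ 0.6972, 4.3028; (λ² − 5λ + 5) = 0 ⇒ λ = (5 ± √5)/2 ≈ 1.382, 3.618.
(Check: the roots sum (with multiplicity) to 10, matching trace L = Σdeg = 2·5 = 10.)
Laplacian eigenvalues (increasing order): [0.0, 0.6972, 1.382, 3.618, 4.3028]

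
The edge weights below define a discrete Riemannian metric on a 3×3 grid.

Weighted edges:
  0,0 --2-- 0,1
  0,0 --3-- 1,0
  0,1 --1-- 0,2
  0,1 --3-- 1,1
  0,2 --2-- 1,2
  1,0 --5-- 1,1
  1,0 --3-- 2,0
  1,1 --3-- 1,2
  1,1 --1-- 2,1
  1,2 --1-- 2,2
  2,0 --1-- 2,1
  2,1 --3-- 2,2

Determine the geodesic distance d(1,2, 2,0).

Shortest path: 1,2 → 2,2 → 2,1 → 2,0, total weight = 5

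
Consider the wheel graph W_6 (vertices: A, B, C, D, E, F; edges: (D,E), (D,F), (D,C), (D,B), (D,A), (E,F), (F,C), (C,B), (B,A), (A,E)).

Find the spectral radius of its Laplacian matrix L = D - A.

The wheel W_6 is the join K_1 ∨ C_5 (a hub joined to every vertex of a cycle of length 5). For a join G ∨ H (G on p vertices, H on q vertices) the Laplacian spectrum is 0, p+q, the eigenvalues of L(G) other than one 0 each shifted by +q, and the eigenvalues of L(H) other than one 0 each shifted by +p. With G = K_1 (p = 1, nothing left after dropping its 0) and H = C_5 (q = 5, eigenvalues 2 − 2cos(2πk/5), k = 0, …, 4; drop k = 0), the spectrum of W_6 is 0, 6, and 1 + (2 − 2cos(2πk/5)) = 3 − 2cos(2πk/5) for k = 1, …, 4:
k=1: 3 − 2cos(2π/5) = 2.382; k=2: 3 − 2cos(4π/5) = 4.618; k=3: 3 − 2cos(6π/5) = 4.618; k=4: 3 − 2cos(8π/5) = 2.382.
Laplacian eigenvalues: [0.0, 2.382, 2.382, 4.618, 4.618, 6.0]. Largest eigenvalue (spectral radius) = 6.0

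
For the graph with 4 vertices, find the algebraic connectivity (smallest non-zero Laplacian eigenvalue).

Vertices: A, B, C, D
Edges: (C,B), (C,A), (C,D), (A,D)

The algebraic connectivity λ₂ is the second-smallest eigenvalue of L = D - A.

Degrees: deg(A) = 2, deg(B) = 1, deg(C) = 3, deg(D) = 2.
L = D − A with rows/columns ordered (A, B, C, D):
  [ 2,  0, -1, -1]
  [ 0,  1, -1,  0]
  [-1, -1,  3, -1]
  [-1,  0, -1,  2]
Characteristic polynomial: det(λI − L) = λ(λ − 1)(λ − 3)(λ − 4).
Roots: λ = 0; (λ − 1) = 0 ⇒ λ = 1; (λ − 3) = 0 ⇒ λ = 3; (λ − 4) = 0 ⇒ λ = 4.
(Check: the roots sum (with multiplicity) to 8, matching trace L = Σdeg = 2·4 = 8.)
Laplacian eigenvalues: [0.0, 1.0, 3.0, 4.0]. Algebraic connectivity (smallest non-zero eigenvalue) = 1.0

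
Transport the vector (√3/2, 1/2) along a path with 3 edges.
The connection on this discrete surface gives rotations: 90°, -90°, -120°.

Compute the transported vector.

Total rotation: 90° + (-90°) + (-120°) = -120°. Final vector: (0, -1)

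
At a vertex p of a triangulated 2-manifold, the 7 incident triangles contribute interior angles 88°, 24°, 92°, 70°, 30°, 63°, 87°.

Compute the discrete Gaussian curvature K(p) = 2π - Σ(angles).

Sum of angles = 454°. K = 360° - 454° = -94° = -47π/90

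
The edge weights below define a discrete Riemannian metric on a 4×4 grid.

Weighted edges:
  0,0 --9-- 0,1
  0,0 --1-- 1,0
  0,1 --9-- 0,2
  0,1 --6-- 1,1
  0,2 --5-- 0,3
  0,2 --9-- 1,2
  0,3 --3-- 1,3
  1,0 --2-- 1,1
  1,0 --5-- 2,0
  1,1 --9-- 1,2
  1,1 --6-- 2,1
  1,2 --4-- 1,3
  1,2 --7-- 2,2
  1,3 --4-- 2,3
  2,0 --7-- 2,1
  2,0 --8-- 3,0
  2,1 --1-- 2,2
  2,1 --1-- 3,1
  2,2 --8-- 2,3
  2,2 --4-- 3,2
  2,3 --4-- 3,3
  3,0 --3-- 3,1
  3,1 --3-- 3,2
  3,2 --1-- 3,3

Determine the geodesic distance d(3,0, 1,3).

Shortest path: 3,0 → 3,1 → 3,2 → 3,3 → 2,3 → 1,3, total weight = 15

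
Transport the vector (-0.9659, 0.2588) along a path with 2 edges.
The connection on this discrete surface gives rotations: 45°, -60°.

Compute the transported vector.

Total rotation: 45° + (-60°) = -15°. Final vector: (-0.8660, 0.5000)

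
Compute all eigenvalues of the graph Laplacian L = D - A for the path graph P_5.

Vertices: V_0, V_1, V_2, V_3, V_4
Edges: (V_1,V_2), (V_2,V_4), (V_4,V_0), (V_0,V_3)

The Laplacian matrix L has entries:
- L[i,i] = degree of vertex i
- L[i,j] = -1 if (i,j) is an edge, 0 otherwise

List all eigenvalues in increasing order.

The path graph P_n has Laplacian eigenvalues λ_k = 2 − 2cos(kπ/n), k = 0, 1, …, n−1. Here n = 5:
k=0: 2 − 2cos(0) = 0.0; k=1: 2 − 2cos(π/5) = 0.382; k=2: 2 − 2cos(2π/5) = 1.382; k=3: 2 − 2cos(3π/5) = 2.618; k=4: 2 − 2cos(4π/5) = 3.618.
Laplacian eigenvalues (increasing order): [0.0, 0.382, 1.382, 2.618, 3.618]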